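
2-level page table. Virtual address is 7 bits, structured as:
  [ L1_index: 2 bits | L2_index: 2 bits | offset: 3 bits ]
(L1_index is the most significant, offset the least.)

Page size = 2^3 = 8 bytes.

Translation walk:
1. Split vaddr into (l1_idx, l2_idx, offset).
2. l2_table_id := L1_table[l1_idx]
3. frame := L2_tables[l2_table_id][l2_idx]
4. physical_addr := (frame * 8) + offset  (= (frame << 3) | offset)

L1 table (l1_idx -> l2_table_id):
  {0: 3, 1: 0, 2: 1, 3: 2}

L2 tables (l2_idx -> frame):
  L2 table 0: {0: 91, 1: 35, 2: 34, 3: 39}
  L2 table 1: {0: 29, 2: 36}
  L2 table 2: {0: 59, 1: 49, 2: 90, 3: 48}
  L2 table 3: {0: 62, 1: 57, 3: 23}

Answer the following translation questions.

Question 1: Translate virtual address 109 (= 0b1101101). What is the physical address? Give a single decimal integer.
vaddr = 109 = 0b1101101
Split: l1_idx=3, l2_idx=1, offset=5
L1[3] = 2
L2[2][1] = 49
paddr = 49 * 8 + 5 = 397

Answer: 397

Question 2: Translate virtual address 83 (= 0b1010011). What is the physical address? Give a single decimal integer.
Answer: 291

Derivation:
vaddr = 83 = 0b1010011
Split: l1_idx=2, l2_idx=2, offset=3
L1[2] = 1
L2[1][2] = 36
paddr = 36 * 8 + 3 = 291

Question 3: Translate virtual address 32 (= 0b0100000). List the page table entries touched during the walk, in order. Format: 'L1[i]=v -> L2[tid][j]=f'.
vaddr = 32 = 0b0100000
Split: l1_idx=1, l2_idx=0, offset=0

Answer: L1[1]=0 -> L2[0][0]=91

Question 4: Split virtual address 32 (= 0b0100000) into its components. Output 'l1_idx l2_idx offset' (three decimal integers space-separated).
Answer: 1 0 0

Derivation:
vaddr = 32 = 0b0100000
  top 2 bits -> l1_idx = 1
  next 2 bits -> l2_idx = 0
  bottom 3 bits -> offset = 0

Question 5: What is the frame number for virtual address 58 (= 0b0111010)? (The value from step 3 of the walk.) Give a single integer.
vaddr = 58: l1_idx=1, l2_idx=3
L1[1] = 0; L2[0][3] = 39

Answer: 39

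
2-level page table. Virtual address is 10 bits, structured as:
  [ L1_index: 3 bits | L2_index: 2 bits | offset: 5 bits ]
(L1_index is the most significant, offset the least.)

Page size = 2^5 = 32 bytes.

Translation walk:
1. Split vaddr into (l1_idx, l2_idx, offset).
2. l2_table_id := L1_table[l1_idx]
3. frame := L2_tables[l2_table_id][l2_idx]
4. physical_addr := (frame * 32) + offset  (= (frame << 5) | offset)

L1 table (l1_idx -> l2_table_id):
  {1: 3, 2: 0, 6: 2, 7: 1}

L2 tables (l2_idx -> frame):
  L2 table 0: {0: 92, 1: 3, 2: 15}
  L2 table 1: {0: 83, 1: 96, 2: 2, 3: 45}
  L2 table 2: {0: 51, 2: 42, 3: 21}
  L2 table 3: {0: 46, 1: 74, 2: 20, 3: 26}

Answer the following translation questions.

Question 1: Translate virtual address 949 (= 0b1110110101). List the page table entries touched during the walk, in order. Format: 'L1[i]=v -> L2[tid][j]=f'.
Answer: L1[7]=1 -> L2[1][1]=96

Derivation:
vaddr = 949 = 0b1110110101
Split: l1_idx=7, l2_idx=1, offset=21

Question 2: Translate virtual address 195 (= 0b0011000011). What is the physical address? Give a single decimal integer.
Answer: 643

Derivation:
vaddr = 195 = 0b0011000011
Split: l1_idx=1, l2_idx=2, offset=3
L1[1] = 3
L2[3][2] = 20
paddr = 20 * 32 + 3 = 643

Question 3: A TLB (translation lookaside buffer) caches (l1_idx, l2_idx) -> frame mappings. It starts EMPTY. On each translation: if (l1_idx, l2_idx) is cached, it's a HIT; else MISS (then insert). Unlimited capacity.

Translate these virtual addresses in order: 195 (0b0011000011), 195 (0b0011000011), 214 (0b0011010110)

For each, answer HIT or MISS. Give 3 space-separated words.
Answer: MISS HIT HIT

Derivation:
vaddr=195: (1,2) not in TLB -> MISS, insert
vaddr=195: (1,2) in TLB -> HIT
vaddr=214: (1,2) in TLB -> HIT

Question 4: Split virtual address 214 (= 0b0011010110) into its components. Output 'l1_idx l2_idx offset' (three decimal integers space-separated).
vaddr = 214 = 0b0011010110
  top 3 bits -> l1_idx = 1
  next 2 bits -> l2_idx = 2
  bottom 5 bits -> offset = 22

Answer: 1 2 22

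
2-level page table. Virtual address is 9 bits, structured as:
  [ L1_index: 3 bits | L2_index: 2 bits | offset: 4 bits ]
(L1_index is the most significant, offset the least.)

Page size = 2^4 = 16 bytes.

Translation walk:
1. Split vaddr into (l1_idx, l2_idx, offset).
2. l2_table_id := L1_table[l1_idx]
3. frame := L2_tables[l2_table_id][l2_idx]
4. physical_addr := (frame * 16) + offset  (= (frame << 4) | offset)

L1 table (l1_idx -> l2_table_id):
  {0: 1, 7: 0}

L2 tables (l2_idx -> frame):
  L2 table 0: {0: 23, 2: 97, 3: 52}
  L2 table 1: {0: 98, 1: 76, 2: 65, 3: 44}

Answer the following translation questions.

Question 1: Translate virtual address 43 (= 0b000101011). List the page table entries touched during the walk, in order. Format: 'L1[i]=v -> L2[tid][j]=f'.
Answer: L1[0]=1 -> L2[1][2]=65

Derivation:
vaddr = 43 = 0b000101011
Split: l1_idx=0, l2_idx=2, offset=11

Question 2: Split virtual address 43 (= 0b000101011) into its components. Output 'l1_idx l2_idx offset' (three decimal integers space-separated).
Answer: 0 2 11

Derivation:
vaddr = 43 = 0b000101011
  top 3 bits -> l1_idx = 0
  next 2 bits -> l2_idx = 2
  bottom 4 bits -> offset = 11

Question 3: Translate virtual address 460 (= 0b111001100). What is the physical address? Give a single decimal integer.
vaddr = 460 = 0b111001100
Split: l1_idx=7, l2_idx=0, offset=12
L1[7] = 0
L2[0][0] = 23
paddr = 23 * 16 + 12 = 380

Answer: 380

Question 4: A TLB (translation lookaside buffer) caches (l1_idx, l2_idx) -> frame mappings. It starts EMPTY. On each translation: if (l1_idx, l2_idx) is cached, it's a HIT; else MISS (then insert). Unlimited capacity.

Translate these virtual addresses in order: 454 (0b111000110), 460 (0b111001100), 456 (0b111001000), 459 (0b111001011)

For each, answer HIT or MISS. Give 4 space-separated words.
vaddr=454: (7,0) not in TLB -> MISS, insert
vaddr=460: (7,0) in TLB -> HIT
vaddr=456: (7,0) in TLB -> HIT
vaddr=459: (7,0) in TLB -> HIT

Answer: MISS HIT HIT HIT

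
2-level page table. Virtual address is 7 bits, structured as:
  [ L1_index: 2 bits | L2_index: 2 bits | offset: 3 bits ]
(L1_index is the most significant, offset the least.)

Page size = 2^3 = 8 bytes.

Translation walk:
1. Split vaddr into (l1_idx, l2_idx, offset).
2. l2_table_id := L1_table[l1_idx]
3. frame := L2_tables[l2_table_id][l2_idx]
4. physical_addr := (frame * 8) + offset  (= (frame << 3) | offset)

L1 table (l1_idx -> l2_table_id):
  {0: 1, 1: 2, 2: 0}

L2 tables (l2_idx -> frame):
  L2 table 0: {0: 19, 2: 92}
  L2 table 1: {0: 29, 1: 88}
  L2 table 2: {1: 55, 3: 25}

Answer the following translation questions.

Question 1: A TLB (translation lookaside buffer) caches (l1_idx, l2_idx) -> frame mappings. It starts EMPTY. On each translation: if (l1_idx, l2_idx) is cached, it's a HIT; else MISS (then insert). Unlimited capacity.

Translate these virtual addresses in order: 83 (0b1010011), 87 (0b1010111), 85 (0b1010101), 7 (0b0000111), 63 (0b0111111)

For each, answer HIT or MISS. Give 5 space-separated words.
vaddr=83: (2,2) not in TLB -> MISS, insert
vaddr=87: (2,2) in TLB -> HIT
vaddr=85: (2,2) in TLB -> HIT
vaddr=7: (0,0) not in TLB -> MISS, insert
vaddr=63: (1,3) not in TLB -> MISS, insert

Answer: MISS HIT HIT MISS MISS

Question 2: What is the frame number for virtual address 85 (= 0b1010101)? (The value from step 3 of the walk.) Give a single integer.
vaddr = 85: l1_idx=2, l2_idx=2
L1[2] = 0; L2[0][2] = 92

Answer: 92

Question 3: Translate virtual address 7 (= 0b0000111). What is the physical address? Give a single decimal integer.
Answer: 239

Derivation:
vaddr = 7 = 0b0000111
Split: l1_idx=0, l2_idx=0, offset=7
L1[0] = 1
L2[1][0] = 29
paddr = 29 * 8 + 7 = 239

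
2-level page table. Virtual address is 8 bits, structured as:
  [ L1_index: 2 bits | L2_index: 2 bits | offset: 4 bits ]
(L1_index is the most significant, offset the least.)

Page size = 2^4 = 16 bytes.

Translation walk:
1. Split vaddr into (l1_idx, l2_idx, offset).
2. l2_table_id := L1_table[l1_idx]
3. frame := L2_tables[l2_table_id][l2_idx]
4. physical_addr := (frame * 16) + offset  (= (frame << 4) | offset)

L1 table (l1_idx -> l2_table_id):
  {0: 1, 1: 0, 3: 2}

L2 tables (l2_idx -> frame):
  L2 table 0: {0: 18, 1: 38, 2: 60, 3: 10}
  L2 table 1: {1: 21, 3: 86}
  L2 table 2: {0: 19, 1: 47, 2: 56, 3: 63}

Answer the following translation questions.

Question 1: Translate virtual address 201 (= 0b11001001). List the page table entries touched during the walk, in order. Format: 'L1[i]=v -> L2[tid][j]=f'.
vaddr = 201 = 0b11001001
Split: l1_idx=3, l2_idx=0, offset=9

Answer: L1[3]=2 -> L2[2][0]=19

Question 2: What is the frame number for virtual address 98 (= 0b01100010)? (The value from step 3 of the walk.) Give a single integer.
vaddr = 98: l1_idx=1, l2_idx=2
L1[1] = 0; L2[0][2] = 60

Answer: 60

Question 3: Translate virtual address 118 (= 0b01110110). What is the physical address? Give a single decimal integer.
vaddr = 118 = 0b01110110
Split: l1_idx=1, l2_idx=3, offset=6
L1[1] = 0
L2[0][3] = 10
paddr = 10 * 16 + 6 = 166

Answer: 166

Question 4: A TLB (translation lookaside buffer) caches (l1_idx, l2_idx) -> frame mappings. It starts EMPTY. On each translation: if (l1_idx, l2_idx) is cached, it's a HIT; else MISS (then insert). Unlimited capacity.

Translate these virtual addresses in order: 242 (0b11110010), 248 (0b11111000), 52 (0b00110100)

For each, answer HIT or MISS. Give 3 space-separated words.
Answer: MISS HIT MISS

Derivation:
vaddr=242: (3,3) not in TLB -> MISS, insert
vaddr=248: (3,3) in TLB -> HIT
vaddr=52: (0,3) not in TLB -> MISS, insert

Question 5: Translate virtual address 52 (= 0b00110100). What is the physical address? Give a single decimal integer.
vaddr = 52 = 0b00110100
Split: l1_idx=0, l2_idx=3, offset=4
L1[0] = 1
L2[1][3] = 86
paddr = 86 * 16 + 4 = 1380

Answer: 1380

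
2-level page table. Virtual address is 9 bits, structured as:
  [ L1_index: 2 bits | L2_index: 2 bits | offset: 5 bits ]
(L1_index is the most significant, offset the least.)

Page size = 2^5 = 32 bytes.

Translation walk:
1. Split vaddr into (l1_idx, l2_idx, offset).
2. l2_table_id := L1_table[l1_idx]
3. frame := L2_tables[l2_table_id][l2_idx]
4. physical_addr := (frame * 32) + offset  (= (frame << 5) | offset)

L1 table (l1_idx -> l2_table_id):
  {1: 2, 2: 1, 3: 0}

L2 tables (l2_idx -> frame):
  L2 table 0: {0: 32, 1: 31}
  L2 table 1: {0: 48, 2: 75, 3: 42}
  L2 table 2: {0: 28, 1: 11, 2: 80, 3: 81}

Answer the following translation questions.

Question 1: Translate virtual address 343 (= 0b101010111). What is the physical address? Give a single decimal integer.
vaddr = 343 = 0b101010111
Split: l1_idx=2, l2_idx=2, offset=23
L1[2] = 1
L2[1][2] = 75
paddr = 75 * 32 + 23 = 2423

Answer: 2423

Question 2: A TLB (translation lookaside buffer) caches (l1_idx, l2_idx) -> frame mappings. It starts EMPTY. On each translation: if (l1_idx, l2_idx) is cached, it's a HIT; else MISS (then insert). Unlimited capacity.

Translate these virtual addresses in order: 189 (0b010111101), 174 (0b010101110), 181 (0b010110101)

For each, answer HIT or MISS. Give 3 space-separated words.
Answer: MISS HIT HIT

Derivation:
vaddr=189: (1,1) not in TLB -> MISS, insert
vaddr=174: (1,1) in TLB -> HIT
vaddr=181: (1,1) in TLB -> HIT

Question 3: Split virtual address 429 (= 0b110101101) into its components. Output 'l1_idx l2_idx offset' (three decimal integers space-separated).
vaddr = 429 = 0b110101101
  top 2 bits -> l1_idx = 3
  next 2 bits -> l2_idx = 1
  bottom 5 bits -> offset = 13

Answer: 3 1 13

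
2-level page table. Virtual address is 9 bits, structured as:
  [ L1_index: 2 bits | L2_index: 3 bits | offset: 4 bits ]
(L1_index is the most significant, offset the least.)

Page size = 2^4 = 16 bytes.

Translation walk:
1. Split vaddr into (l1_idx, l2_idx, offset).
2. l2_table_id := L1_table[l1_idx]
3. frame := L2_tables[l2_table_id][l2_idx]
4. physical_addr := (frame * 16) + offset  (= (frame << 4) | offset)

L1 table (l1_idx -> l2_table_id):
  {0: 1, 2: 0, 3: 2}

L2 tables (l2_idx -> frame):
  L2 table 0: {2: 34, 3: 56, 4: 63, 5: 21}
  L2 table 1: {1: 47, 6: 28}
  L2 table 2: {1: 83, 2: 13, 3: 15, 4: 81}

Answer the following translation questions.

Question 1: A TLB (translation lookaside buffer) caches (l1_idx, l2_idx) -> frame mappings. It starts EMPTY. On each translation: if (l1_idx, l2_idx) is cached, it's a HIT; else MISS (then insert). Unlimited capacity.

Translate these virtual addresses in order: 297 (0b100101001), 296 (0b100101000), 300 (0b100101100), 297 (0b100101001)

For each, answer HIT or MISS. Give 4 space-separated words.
Answer: MISS HIT HIT HIT

Derivation:
vaddr=297: (2,2) not in TLB -> MISS, insert
vaddr=296: (2,2) in TLB -> HIT
vaddr=300: (2,2) in TLB -> HIT
vaddr=297: (2,2) in TLB -> HIT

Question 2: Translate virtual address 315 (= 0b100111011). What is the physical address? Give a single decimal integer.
vaddr = 315 = 0b100111011
Split: l1_idx=2, l2_idx=3, offset=11
L1[2] = 0
L2[0][3] = 56
paddr = 56 * 16 + 11 = 907

Answer: 907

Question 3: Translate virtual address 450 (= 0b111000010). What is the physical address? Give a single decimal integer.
Answer: 1298

Derivation:
vaddr = 450 = 0b111000010
Split: l1_idx=3, l2_idx=4, offset=2
L1[3] = 2
L2[2][4] = 81
paddr = 81 * 16 + 2 = 1298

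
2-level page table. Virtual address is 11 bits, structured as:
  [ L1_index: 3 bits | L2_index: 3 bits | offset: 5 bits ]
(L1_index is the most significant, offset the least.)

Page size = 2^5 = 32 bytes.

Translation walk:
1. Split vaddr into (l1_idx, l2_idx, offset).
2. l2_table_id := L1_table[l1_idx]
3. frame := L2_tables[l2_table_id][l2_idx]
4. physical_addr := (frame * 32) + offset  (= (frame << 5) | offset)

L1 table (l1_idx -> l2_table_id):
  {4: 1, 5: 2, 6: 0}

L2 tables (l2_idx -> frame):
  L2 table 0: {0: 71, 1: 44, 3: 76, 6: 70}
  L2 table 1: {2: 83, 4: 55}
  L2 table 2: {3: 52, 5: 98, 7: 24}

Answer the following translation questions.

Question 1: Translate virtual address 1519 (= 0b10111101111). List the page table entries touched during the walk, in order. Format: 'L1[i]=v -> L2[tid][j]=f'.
Answer: L1[5]=2 -> L2[2][7]=24

Derivation:
vaddr = 1519 = 0b10111101111
Split: l1_idx=5, l2_idx=7, offset=15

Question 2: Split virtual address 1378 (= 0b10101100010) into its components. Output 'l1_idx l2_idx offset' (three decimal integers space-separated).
Answer: 5 3 2

Derivation:
vaddr = 1378 = 0b10101100010
  top 3 bits -> l1_idx = 5
  next 3 bits -> l2_idx = 3
  bottom 5 bits -> offset = 2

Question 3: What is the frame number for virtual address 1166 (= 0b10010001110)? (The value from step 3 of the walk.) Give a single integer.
Answer: 55

Derivation:
vaddr = 1166: l1_idx=4, l2_idx=4
L1[4] = 1; L2[1][4] = 55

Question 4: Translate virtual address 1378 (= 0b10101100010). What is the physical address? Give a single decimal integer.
Answer: 1666

Derivation:
vaddr = 1378 = 0b10101100010
Split: l1_idx=5, l2_idx=3, offset=2
L1[5] = 2
L2[2][3] = 52
paddr = 52 * 32 + 2 = 1666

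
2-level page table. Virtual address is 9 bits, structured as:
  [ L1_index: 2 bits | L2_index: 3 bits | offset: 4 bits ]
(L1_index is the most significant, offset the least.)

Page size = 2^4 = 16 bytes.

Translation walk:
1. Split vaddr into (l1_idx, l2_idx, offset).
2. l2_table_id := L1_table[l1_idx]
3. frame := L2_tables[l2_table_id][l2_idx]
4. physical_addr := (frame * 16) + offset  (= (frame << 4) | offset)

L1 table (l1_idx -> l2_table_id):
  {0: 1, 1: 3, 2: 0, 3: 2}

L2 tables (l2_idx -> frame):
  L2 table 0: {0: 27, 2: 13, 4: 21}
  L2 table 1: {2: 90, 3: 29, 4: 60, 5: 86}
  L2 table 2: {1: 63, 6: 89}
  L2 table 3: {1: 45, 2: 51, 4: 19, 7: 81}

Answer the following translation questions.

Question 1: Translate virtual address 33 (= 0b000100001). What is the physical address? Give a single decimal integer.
Answer: 1441

Derivation:
vaddr = 33 = 0b000100001
Split: l1_idx=0, l2_idx=2, offset=1
L1[0] = 1
L2[1][2] = 90
paddr = 90 * 16 + 1 = 1441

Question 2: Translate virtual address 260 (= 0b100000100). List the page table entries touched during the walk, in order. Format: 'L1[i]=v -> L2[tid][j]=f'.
Answer: L1[2]=0 -> L2[0][0]=27

Derivation:
vaddr = 260 = 0b100000100
Split: l1_idx=2, l2_idx=0, offset=4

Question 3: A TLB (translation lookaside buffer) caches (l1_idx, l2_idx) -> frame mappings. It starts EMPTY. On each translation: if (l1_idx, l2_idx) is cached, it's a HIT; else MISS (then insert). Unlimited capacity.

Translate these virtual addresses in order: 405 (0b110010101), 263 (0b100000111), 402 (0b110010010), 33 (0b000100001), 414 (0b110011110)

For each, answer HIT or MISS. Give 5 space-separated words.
Answer: MISS MISS HIT MISS HIT

Derivation:
vaddr=405: (3,1) not in TLB -> MISS, insert
vaddr=263: (2,0) not in TLB -> MISS, insert
vaddr=402: (3,1) in TLB -> HIT
vaddr=33: (0,2) not in TLB -> MISS, insert
vaddr=414: (3,1) in TLB -> HIT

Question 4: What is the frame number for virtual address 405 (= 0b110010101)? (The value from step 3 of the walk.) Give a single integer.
vaddr = 405: l1_idx=3, l2_idx=1
L1[3] = 2; L2[2][1] = 63

Answer: 63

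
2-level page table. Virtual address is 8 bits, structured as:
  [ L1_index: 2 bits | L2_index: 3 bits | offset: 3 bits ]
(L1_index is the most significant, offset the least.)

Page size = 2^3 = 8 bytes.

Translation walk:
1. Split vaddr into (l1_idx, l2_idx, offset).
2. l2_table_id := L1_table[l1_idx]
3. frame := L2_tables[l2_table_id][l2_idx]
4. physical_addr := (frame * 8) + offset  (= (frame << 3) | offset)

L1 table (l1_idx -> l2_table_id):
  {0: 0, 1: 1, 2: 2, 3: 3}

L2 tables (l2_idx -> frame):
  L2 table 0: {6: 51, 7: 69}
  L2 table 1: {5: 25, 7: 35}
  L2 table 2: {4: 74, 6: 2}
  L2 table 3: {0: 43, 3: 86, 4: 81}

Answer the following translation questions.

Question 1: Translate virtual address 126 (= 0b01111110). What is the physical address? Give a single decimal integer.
vaddr = 126 = 0b01111110
Split: l1_idx=1, l2_idx=7, offset=6
L1[1] = 1
L2[1][7] = 35
paddr = 35 * 8 + 6 = 286

Answer: 286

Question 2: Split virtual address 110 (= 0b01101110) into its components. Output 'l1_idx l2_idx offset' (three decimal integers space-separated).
vaddr = 110 = 0b01101110
  top 2 bits -> l1_idx = 1
  next 3 bits -> l2_idx = 5
  bottom 3 bits -> offset = 6

Answer: 1 5 6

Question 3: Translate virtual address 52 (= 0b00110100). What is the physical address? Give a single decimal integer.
Answer: 412

Derivation:
vaddr = 52 = 0b00110100
Split: l1_idx=0, l2_idx=6, offset=4
L1[0] = 0
L2[0][6] = 51
paddr = 51 * 8 + 4 = 412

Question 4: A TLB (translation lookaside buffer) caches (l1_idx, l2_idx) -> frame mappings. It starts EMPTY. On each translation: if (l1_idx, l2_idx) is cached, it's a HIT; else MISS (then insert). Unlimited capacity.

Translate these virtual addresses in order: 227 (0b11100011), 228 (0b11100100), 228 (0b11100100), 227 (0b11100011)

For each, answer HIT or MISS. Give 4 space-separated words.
vaddr=227: (3,4) not in TLB -> MISS, insert
vaddr=228: (3,4) in TLB -> HIT
vaddr=228: (3,4) in TLB -> HIT
vaddr=227: (3,4) in TLB -> HIT

Answer: MISS HIT HIT HIT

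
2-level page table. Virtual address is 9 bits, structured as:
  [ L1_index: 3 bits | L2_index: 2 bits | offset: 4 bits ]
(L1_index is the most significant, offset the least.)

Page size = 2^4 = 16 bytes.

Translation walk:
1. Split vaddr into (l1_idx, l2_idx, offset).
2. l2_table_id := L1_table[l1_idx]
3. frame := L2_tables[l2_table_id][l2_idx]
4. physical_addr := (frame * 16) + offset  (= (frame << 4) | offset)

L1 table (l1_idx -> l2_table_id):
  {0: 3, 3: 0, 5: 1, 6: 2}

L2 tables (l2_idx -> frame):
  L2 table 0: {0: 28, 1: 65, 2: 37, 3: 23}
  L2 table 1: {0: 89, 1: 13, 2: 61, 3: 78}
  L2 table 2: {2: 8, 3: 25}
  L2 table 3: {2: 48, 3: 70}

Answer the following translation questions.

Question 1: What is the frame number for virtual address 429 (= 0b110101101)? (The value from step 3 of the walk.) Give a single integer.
vaddr = 429: l1_idx=6, l2_idx=2
L1[6] = 2; L2[2][2] = 8

Answer: 8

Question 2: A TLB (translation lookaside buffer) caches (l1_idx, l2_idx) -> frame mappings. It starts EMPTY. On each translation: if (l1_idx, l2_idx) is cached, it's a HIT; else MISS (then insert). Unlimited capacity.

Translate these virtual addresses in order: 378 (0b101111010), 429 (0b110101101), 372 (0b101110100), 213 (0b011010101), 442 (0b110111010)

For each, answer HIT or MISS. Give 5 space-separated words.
Answer: MISS MISS HIT MISS MISS

Derivation:
vaddr=378: (5,3) not in TLB -> MISS, insert
vaddr=429: (6,2) not in TLB -> MISS, insert
vaddr=372: (5,3) in TLB -> HIT
vaddr=213: (3,1) not in TLB -> MISS, insert
vaddr=442: (6,3) not in TLB -> MISS, insert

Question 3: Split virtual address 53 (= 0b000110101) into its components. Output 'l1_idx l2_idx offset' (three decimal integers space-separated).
Answer: 0 3 5

Derivation:
vaddr = 53 = 0b000110101
  top 3 bits -> l1_idx = 0
  next 2 bits -> l2_idx = 3
  bottom 4 bits -> offset = 5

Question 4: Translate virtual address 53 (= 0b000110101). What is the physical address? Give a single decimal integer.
Answer: 1125

Derivation:
vaddr = 53 = 0b000110101
Split: l1_idx=0, l2_idx=3, offset=5
L1[0] = 3
L2[3][3] = 70
paddr = 70 * 16 + 5 = 1125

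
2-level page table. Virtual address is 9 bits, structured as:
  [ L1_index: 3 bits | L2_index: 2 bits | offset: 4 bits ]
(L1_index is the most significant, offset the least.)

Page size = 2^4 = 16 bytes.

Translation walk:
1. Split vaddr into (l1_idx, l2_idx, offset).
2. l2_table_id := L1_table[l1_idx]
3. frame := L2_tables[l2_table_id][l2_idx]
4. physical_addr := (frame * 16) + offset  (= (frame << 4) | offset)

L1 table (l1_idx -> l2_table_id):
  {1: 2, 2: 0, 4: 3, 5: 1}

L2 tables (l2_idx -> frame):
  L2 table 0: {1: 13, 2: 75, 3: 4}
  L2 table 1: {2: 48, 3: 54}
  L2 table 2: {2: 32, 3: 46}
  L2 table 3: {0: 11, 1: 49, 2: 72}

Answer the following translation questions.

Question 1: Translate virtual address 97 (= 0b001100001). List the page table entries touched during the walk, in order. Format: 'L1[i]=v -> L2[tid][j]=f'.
vaddr = 97 = 0b001100001
Split: l1_idx=1, l2_idx=2, offset=1

Answer: L1[1]=2 -> L2[2][2]=32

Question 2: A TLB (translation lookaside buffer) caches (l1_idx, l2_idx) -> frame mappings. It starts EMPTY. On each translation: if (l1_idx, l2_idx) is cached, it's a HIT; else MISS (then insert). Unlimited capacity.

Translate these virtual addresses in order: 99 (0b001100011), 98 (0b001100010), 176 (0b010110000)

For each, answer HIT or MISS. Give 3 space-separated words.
vaddr=99: (1,2) not in TLB -> MISS, insert
vaddr=98: (1,2) in TLB -> HIT
vaddr=176: (2,3) not in TLB -> MISS, insert

Answer: MISS HIT MISS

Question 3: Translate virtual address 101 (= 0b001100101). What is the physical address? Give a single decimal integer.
Answer: 517

Derivation:
vaddr = 101 = 0b001100101
Split: l1_idx=1, l2_idx=2, offset=5
L1[1] = 2
L2[2][2] = 32
paddr = 32 * 16 + 5 = 517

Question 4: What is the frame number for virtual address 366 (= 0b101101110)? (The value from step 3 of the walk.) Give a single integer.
vaddr = 366: l1_idx=5, l2_idx=2
L1[5] = 1; L2[1][2] = 48

Answer: 48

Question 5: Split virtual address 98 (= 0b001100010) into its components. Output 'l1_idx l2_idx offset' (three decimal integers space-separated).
vaddr = 98 = 0b001100010
  top 3 bits -> l1_idx = 1
  next 2 bits -> l2_idx = 2
  bottom 4 bits -> offset = 2

Answer: 1 2 2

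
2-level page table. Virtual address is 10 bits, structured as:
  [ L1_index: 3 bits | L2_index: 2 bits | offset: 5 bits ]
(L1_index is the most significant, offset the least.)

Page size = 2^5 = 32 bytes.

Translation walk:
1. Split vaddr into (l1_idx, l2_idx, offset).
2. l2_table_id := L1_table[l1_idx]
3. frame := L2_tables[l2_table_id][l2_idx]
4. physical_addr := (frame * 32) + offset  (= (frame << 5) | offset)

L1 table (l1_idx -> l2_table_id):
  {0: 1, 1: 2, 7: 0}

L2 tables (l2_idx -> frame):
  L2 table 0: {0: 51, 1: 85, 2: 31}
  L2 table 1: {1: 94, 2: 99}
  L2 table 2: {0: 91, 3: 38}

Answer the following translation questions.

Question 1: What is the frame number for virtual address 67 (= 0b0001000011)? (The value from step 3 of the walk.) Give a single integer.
vaddr = 67: l1_idx=0, l2_idx=2
L1[0] = 1; L2[1][2] = 99

Answer: 99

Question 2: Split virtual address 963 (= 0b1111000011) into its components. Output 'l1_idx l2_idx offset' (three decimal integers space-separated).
vaddr = 963 = 0b1111000011
  top 3 bits -> l1_idx = 7
  next 2 bits -> l2_idx = 2
  bottom 5 bits -> offset = 3

Answer: 7 2 3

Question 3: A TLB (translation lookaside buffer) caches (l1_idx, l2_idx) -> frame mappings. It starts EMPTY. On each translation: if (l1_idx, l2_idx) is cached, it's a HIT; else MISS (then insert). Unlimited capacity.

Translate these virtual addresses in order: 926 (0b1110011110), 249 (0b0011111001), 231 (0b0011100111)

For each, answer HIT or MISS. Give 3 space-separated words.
Answer: MISS MISS HIT

Derivation:
vaddr=926: (7,0) not in TLB -> MISS, insert
vaddr=249: (1,3) not in TLB -> MISS, insert
vaddr=231: (1,3) in TLB -> HIT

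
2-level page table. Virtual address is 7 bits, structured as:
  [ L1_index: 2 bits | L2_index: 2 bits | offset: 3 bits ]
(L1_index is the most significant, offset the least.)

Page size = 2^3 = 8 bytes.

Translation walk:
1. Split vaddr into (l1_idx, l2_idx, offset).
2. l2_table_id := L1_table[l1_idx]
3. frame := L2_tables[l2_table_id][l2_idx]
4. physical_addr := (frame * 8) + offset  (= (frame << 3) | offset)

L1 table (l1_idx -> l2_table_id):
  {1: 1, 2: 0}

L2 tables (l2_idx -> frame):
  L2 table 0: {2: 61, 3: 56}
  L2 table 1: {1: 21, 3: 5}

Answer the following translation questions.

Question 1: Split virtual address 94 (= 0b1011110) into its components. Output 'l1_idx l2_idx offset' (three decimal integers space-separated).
Answer: 2 3 6

Derivation:
vaddr = 94 = 0b1011110
  top 2 bits -> l1_idx = 2
  next 2 bits -> l2_idx = 3
  bottom 3 bits -> offset = 6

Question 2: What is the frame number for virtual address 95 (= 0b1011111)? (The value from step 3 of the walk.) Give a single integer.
Answer: 56

Derivation:
vaddr = 95: l1_idx=2, l2_idx=3
L1[2] = 0; L2[0][3] = 56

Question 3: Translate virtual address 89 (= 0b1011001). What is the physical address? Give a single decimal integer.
Answer: 449

Derivation:
vaddr = 89 = 0b1011001
Split: l1_idx=2, l2_idx=3, offset=1
L1[2] = 0
L2[0][3] = 56
paddr = 56 * 8 + 1 = 449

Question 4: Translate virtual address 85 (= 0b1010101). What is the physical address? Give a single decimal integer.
vaddr = 85 = 0b1010101
Split: l1_idx=2, l2_idx=2, offset=5
L1[2] = 0
L2[0][2] = 61
paddr = 61 * 8 + 5 = 493

Answer: 493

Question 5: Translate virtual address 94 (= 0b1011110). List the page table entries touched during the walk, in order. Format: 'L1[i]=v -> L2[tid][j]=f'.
Answer: L1[2]=0 -> L2[0][3]=56

Derivation:
vaddr = 94 = 0b1011110
Split: l1_idx=2, l2_idx=3, offset=6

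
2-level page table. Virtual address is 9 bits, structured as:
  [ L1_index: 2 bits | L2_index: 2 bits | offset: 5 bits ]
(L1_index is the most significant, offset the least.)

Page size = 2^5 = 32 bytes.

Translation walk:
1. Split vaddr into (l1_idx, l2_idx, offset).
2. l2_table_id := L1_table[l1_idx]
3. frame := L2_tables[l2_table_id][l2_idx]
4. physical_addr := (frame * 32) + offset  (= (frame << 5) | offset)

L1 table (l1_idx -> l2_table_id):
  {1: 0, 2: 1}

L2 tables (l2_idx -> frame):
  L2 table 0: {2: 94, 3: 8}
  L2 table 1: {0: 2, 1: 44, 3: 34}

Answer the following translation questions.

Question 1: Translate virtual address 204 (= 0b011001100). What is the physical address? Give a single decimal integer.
vaddr = 204 = 0b011001100
Split: l1_idx=1, l2_idx=2, offset=12
L1[1] = 0
L2[0][2] = 94
paddr = 94 * 32 + 12 = 3020

Answer: 3020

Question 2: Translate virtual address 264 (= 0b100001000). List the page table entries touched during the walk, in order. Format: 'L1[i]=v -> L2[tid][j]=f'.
Answer: L1[2]=1 -> L2[1][0]=2

Derivation:
vaddr = 264 = 0b100001000
Split: l1_idx=2, l2_idx=0, offset=8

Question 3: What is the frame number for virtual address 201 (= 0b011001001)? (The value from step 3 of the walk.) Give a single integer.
vaddr = 201: l1_idx=1, l2_idx=2
L1[1] = 0; L2[0][2] = 94

Answer: 94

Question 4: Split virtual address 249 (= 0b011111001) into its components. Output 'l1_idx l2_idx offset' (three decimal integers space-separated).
Answer: 1 3 25

Derivation:
vaddr = 249 = 0b011111001
  top 2 bits -> l1_idx = 1
  next 2 bits -> l2_idx = 3
  bottom 5 bits -> offset = 25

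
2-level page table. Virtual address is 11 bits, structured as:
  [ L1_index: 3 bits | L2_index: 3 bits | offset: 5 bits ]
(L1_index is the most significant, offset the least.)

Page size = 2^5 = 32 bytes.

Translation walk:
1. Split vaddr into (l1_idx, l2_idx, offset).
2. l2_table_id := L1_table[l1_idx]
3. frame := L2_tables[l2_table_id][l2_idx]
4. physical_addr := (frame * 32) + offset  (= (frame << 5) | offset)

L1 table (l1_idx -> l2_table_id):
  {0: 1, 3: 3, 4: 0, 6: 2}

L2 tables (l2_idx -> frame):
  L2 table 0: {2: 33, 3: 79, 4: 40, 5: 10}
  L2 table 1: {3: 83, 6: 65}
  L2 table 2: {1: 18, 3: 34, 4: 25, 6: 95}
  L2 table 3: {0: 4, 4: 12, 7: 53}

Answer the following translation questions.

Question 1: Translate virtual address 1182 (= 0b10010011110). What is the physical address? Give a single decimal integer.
Answer: 1310

Derivation:
vaddr = 1182 = 0b10010011110
Split: l1_idx=4, l2_idx=4, offset=30
L1[4] = 0
L2[0][4] = 40
paddr = 40 * 32 + 30 = 1310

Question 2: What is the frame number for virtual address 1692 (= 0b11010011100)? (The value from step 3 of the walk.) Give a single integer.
Answer: 25

Derivation:
vaddr = 1692: l1_idx=6, l2_idx=4
L1[6] = 2; L2[2][4] = 25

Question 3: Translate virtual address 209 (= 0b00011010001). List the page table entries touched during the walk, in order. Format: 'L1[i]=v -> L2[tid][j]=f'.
vaddr = 209 = 0b00011010001
Split: l1_idx=0, l2_idx=6, offset=17

Answer: L1[0]=1 -> L2[1][6]=65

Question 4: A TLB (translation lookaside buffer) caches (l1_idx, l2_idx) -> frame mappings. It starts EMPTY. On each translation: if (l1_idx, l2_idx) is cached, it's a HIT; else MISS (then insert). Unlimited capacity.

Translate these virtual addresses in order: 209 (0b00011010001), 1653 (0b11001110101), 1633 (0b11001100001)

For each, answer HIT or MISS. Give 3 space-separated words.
Answer: MISS MISS HIT

Derivation:
vaddr=209: (0,6) not in TLB -> MISS, insert
vaddr=1653: (6,3) not in TLB -> MISS, insert
vaddr=1633: (6,3) in TLB -> HIT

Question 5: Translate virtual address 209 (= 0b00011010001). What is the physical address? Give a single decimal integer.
vaddr = 209 = 0b00011010001
Split: l1_idx=0, l2_idx=6, offset=17
L1[0] = 1
L2[1][6] = 65
paddr = 65 * 32 + 17 = 2097

Answer: 2097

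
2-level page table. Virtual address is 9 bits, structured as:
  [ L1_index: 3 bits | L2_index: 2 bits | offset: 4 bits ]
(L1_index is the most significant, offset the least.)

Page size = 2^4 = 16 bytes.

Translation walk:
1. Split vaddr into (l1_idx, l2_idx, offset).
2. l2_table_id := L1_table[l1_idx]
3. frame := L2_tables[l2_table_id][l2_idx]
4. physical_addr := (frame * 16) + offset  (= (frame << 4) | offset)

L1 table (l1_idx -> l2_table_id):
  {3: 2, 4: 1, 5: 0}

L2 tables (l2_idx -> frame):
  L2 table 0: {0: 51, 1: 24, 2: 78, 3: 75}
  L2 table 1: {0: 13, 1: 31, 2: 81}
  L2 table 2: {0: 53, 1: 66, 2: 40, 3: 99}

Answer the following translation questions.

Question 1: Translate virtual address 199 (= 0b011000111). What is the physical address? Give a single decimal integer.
Answer: 855

Derivation:
vaddr = 199 = 0b011000111
Split: l1_idx=3, l2_idx=0, offset=7
L1[3] = 2
L2[2][0] = 53
paddr = 53 * 16 + 7 = 855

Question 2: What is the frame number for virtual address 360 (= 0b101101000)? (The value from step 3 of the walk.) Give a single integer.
Answer: 78

Derivation:
vaddr = 360: l1_idx=5, l2_idx=2
L1[5] = 0; L2[0][2] = 78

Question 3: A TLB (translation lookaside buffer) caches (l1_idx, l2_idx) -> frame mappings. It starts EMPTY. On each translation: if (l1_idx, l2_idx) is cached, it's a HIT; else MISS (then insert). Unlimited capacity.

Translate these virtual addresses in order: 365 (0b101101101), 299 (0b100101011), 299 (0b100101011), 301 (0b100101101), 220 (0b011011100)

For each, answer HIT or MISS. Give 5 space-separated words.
Answer: MISS MISS HIT HIT MISS

Derivation:
vaddr=365: (5,2) not in TLB -> MISS, insert
vaddr=299: (4,2) not in TLB -> MISS, insert
vaddr=299: (4,2) in TLB -> HIT
vaddr=301: (4,2) in TLB -> HIT
vaddr=220: (3,1) not in TLB -> MISS, insert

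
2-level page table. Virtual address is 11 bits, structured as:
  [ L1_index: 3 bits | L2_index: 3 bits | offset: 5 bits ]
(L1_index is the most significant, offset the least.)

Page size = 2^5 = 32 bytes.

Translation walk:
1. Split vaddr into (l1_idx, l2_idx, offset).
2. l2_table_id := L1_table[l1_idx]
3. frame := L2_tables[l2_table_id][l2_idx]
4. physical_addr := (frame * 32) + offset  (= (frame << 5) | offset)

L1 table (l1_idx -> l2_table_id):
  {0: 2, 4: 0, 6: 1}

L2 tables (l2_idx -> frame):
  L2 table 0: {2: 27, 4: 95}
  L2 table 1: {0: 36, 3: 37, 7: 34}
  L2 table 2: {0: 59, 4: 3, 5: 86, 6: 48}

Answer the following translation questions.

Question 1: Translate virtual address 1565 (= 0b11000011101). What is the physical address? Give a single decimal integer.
Answer: 1181

Derivation:
vaddr = 1565 = 0b11000011101
Split: l1_idx=6, l2_idx=0, offset=29
L1[6] = 1
L2[1][0] = 36
paddr = 36 * 32 + 29 = 1181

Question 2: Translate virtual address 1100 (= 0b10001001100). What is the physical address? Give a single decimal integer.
vaddr = 1100 = 0b10001001100
Split: l1_idx=4, l2_idx=2, offset=12
L1[4] = 0
L2[0][2] = 27
paddr = 27 * 32 + 12 = 876

Answer: 876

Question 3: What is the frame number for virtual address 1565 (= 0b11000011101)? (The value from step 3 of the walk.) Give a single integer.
Answer: 36

Derivation:
vaddr = 1565: l1_idx=6, l2_idx=0
L1[6] = 1; L2[1][0] = 36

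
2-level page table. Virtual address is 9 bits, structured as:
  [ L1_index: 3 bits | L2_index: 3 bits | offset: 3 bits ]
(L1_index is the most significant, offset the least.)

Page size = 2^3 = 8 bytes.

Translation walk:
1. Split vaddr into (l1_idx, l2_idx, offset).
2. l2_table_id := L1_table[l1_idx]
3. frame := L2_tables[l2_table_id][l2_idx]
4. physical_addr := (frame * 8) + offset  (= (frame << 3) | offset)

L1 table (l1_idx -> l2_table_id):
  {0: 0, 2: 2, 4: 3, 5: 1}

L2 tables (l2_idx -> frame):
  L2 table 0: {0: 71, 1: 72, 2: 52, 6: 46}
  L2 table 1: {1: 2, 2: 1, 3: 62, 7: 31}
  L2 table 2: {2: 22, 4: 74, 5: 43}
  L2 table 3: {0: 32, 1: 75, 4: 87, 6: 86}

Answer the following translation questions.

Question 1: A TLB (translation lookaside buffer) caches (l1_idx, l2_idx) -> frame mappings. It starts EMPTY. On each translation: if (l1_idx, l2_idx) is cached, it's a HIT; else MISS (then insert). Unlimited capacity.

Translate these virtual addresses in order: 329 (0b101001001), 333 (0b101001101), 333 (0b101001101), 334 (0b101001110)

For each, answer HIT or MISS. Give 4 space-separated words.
vaddr=329: (5,1) not in TLB -> MISS, insert
vaddr=333: (5,1) in TLB -> HIT
vaddr=333: (5,1) in TLB -> HIT
vaddr=334: (5,1) in TLB -> HIT

Answer: MISS HIT HIT HIT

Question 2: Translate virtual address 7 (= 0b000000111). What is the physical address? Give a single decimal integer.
vaddr = 7 = 0b000000111
Split: l1_idx=0, l2_idx=0, offset=7
L1[0] = 0
L2[0][0] = 71
paddr = 71 * 8 + 7 = 575

Answer: 575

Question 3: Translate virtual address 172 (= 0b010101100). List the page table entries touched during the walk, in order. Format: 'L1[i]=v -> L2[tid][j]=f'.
vaddr = 172 = 0b010101100
Split: l1_idx=2, l2_idx=5, offset=4

Answer: L1[2]=2 -> L2[2][5]=43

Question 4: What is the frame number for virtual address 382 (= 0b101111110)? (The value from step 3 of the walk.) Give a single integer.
Answer: 31

Derivation:
vaddr = 382: l1_idx=5, l2_idx=7
L1[5] = 1; L2[1][7] = 31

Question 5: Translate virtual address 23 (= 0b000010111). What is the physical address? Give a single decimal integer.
Answer: 423

Derivation:
vaddr = 23 = 0b000010111
Split: l1_idx=0, l2_idx=2, offset=7
L1[0] = 0
L2[0][2] = 52
paddr = 52 * 8 + 7 = 423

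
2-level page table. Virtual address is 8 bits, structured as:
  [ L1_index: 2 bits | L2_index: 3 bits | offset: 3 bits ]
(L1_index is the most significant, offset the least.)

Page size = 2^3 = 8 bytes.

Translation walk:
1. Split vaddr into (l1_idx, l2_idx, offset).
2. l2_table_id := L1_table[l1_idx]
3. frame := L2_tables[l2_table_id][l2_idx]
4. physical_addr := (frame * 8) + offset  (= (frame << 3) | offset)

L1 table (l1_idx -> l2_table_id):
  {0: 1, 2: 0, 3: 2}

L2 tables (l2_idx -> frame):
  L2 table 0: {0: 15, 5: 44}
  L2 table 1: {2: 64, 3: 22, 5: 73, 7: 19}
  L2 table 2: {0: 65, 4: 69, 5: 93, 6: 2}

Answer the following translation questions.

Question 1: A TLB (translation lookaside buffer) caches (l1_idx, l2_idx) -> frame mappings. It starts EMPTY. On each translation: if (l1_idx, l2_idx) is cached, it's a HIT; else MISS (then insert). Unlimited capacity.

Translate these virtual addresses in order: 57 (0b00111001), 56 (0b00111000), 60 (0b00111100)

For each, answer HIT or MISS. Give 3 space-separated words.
vaddr=57: (0,7) not in TLB -> MISS, insert
vaddr=56: (0,7) in TLB -> HIT
vaddr=60: (0,7) in TLB -> HIT

Answer: MISS HIT HIT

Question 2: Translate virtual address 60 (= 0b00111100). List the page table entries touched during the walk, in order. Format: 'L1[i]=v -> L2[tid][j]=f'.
vaddr = 60 = 0b00111100
Split: l1_idx=0, l2_idx=7, offset=4

Answer: L1[0]=1 -> L2[1][7]=19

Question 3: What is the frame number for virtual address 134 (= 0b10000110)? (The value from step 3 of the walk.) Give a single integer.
vaddr = 134: l1_idx=2, l2_idx=0
L1[2] = 0; L2[0][0] = 15

Answer: 15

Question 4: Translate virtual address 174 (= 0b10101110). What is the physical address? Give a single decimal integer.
Answer: 358

Derivation:
vaddr = 174 = 0b10101110
Split: l1_idx=2, l2_idx=5, offset=6
L1[2] = 0
L2[0][5] = 44
paddr = 44 * 8 + 6 = 358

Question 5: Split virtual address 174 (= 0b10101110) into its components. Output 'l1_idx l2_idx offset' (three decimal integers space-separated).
Answer: 2 5 6

Derivation:
vaddr = 174 = 0b10101110
  top 2 bits -> l1_idx = 2
  next 3 bits -> l2_idx = 5
  bottom 3 bits -> offset = 6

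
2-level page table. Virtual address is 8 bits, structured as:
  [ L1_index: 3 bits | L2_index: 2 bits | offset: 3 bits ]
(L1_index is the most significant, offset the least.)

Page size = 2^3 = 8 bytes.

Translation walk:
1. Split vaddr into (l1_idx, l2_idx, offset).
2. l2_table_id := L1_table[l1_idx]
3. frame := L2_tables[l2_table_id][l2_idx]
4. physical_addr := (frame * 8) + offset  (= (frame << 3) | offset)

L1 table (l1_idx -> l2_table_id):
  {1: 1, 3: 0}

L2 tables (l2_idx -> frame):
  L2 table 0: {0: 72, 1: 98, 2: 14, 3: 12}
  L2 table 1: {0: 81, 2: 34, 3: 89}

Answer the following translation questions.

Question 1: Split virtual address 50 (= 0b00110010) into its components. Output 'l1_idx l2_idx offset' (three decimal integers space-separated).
vaddr = 50 = 0b00110010
  top 3 bits -> l1_idx = 1
  next 2 bits -> l2_idx = 2
  bottom 3 bits -> offset = 2

Answer: 1 2 2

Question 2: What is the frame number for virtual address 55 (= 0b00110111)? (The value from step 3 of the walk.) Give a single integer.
Answer: 34

Derivation:
vaddr = 55: l1_idx=1, l2_idx=2
L1[1] = 1; L2[1][2] = 34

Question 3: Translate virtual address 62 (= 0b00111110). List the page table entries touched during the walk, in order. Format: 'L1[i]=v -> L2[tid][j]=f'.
vaddr = 62 = 0b00111110
Split: l1_idx=1, l2_idx=3, offset=6

Answer: L1[1]=1 -> L2[1][3]=89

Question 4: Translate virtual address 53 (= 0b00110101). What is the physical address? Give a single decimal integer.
vaddr = 53 = 0b00110101
Split: l1_idx=1, l2_idx=2, offset=5
L1[1] = 1
L2[1][2] = 34
paddr = 34 * 8 + 5 = 277

Answer: 277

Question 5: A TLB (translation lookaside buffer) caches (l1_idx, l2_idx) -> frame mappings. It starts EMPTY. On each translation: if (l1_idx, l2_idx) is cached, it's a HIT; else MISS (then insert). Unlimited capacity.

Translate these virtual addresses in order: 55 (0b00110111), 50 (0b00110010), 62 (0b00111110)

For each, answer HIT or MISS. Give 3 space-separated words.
Answer: MISS HIT MISS

Derivation:
vaddr=55: (1,2) not in TLB -> MISS, insert
vaddr=50: (1,2) in TLB -> HIT
vaddr=62: (1,3) not in TLB -> MISS, insert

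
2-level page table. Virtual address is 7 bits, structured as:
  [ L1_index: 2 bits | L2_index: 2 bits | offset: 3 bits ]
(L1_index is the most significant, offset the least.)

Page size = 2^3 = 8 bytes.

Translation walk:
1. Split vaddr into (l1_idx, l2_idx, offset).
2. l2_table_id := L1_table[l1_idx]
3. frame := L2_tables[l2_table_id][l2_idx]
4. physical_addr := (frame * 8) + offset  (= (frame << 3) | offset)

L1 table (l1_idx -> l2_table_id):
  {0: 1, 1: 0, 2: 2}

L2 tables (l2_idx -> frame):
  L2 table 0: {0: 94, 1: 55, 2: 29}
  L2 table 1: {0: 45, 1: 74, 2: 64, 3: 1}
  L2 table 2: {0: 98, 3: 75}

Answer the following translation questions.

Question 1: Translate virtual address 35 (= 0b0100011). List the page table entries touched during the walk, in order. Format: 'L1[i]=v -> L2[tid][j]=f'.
Answer: L1[1]=0 -> L2[0][0]=94

Derivation:
vaddr = 35 = 0b0100011
Split: l1_idx=1, l2_idx=0, offset=3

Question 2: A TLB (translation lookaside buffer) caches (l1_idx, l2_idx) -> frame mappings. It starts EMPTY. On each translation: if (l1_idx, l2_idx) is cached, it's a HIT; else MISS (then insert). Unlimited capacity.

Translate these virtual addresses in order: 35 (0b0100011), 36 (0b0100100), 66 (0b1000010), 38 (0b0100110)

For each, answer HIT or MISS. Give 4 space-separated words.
vaddr=35: (1,0) not in TLB -> MISS, insert
vaddr=36: (1,0) in TLB -> HIT
vaddr=66: (2,0) not in TLB -> MISS, insert
vaddr=38: (1,0) in TLB -> HIT

Answer: MISS HIT MISS HIT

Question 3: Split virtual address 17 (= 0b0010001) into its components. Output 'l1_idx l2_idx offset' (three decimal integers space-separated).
Answer: 0 2 1

Derivation:
vaddr = 17 = 0b0010001
  top 2 bits -> l1_idx = 0
  next 2 bits -> l2_idx = 2
  bottom 3 bits -> offset = 1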